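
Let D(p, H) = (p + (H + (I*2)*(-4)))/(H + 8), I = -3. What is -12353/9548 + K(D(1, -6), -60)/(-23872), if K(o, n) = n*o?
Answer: -3289187/2590112 ≈ -1.2699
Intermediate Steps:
D(p, H) = (24 + H + p)/(8 + H) (D(p, H) = (p + (H - 3*2*(-4)))/(H + 8) = (p + (H - 6*(-4)))/(8 + H) = (p + (H + 24))/(8 + H) = (p + (24 + H))/(8 + H) = (24 + H + p)/(8 + H))
-12353/9548 + K(D(1, -6), -60)/(-23872) = -12353/9548 - 60*(24 - 6 + 1)/(8 - 6)/(-23872) = -12353*1/9548 - 60*19/2*(-1/23872) = -1123/868 - 30*19*(-1/23872) = -1123/868 - 60*19/2*(-1/23872) = -1123/868 - 570*(-1/23872) = -1123/868 + 285/11936 = -3289187/2590112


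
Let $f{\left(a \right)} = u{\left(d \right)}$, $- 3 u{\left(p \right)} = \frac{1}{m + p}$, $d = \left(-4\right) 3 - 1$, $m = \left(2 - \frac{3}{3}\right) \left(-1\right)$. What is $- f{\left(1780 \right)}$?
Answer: $- \frac{1}{42} \approx -0.02381$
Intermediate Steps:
$m = -1$ ($m = \left(2 - 1\right) \left(-1\right) = 1 \left(-1\right) = -1$)
$d = -13$ ($d = -12 - 1 = -13$)
$u{\left(p \right)} = - \frac{1}{3 \left(-1 + p\right)}$
$f{\left(a \right)} = \frac{1}{42}$ ($f{\left(a \right)} = - \frac{1}{-3 + 3 \left(-13\right)} = - \frac{1}{-3 - 39} = - \frac{1}{-42} = \left(-1\right) \left(- \frac{1}{42}\right) = \frac{1}{42}$)
$- f{\left(1780 \right)} = \left(-1\right) \frac{1}{42} = - \frac{1}{42}$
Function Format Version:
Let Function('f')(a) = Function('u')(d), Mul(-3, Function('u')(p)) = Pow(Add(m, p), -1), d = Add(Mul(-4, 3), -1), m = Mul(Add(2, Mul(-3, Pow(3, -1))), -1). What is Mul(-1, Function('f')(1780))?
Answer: Rational(-1, 42) ≈ -0.023810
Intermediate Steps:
m = -1 (m = Mul(Add(2, Mul(-3, Rational(1, 3))), -1) = Mul(Add(2, -1), -1) = Mul(1, -1) = -1)
d = -13 (d = Add(-12, -1) = -13)
Function('u')(p) = Mul(Rational(-1, 3), Pow(Add(-1, p), -1))
Function('f')(a) = Rational(1, 42) (Function('f')(a) = Mul(-1, Pow(Add(-3, Mul(3, -13)), -1)) = Mul(-1, Pow(Add(-3, -39), -1)) = Mul(-1, Pow(-42, -1)) = Mul(-1, Rational(-1, 42)) = Rational(1, 42))
Mul(-1, Function('f')(1780)) = Mul(-1, Rational(1, 42)) = Rational(-1, 42)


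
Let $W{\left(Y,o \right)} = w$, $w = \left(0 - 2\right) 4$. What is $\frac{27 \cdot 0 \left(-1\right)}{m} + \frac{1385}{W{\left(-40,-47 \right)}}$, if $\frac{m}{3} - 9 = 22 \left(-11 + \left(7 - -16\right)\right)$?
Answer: $- \frac{1385}{8} \approx -173.13$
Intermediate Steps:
$w = -8$ ($w = \left(-2\right) 4 = -8$)
$m = 819$ ($m = 27 + 3 \cdot 22 \left(-11 + \left(7 - -16\right)\right) = 27 + 3 \cdot 22 \left(-11 + \left(7 + 16\right)\right) = 27 + 3 \cdot 22 \left(-11 + 23\right) = 27 + 3 \cdot 22 \cdot 12 = 27 + 3 \cdot 264 = 27 + 792 = 819$)
$W{\left(Y,o \right)} = -8$
$\frac{27 \cdot 0 \left(-1\right)}{m} + \frac{1385}{W{\left(-40,-47 \right)}} = \frac{27 \cdot 0 \left(-1\right)}{819} + \frac{1385}{-8} = 27 \cdot 0 \cdot \frac{1}{819} + 1385 \left(- \frac{1}{8}\right) = 0 \cdot \frac{1}{819} - \frac{1385}{8} = 0 - \frac{1385}{8} = - \frac{1385}{8}$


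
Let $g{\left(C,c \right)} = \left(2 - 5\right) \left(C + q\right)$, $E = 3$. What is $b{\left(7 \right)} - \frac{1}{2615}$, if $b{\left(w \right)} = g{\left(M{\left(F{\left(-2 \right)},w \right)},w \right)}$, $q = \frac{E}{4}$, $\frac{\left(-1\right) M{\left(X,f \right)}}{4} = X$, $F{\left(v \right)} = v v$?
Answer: $\frac{478541}{10460} \approx 45.75$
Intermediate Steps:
$F{\left(v \right)} = v^{2}$
$M{\left(X,f \right)} = - 4 X$
$q = \frac{3}{4} \approx 0.75$
$g{\left(C,c \right)} = - \frac{9}{4} - 3 C$ ($g{\left(C,c \right)} = \left(2 - 5\right) \left(C + \frac{3}{4}\right) = - 3 \left(\frac{3}{4} + C\right) = - \frac{9}{4} - 3 C$)
$b{\left(w \right)} = \frac{183}{4}$ ($b{\left(w \right)} = - \frac{9}{4} - 3 \left(- 4 \left(-2\right)^{2}\right) = - \frac{9}{4} - 3 \left(\left(-4\right) 4\right) = - \frac{9}{4} - -48 = - \frac{9}{4} + 48 = \frac{183}{4}$)
$b{\left(7 \right)} - \frac{1}{2615} = \frac{183}{4} - \frac{1}{2615} = \frac{478541}{10460}$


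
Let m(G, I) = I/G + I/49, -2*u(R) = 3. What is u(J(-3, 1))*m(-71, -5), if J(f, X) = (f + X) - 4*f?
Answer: 165/3479 ≈ 0.047427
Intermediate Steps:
J(f, X) = X - 3*f (J(f, X) = (X + f) - 4*f = X - 3*f)
u(R) = -3/2 (u(R) = -½*3 = -3/2)
m(G, I) = I/49 + I/G (m(G, I) = I/G + I*(1/49) = I/G + I/49 = I/49 + I/G)
u(J(-3, 1))*m(-71, -5) = -3*((1/49)*(-5) - 5/(-71))/2 = -3*(-5/49 - 5*(-1/71))/2 = -3*(-5/49 + 5/71)/2 = -3/2*(-110/3479) = 165/3479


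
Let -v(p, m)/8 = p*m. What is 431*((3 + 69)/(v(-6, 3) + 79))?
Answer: 31032/223 ≈ 139.16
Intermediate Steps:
v(p, m) = -8*m*p (v(p, m) = -8*p*m = -8*m*p)
431*((3 + 69)/(v(-6, 3) + 79)) = 431*((3 + 69)/(-8*3*(-6) + 79)) = 431*(72/(144 + 79)) = 431*(72/223) = 31032/223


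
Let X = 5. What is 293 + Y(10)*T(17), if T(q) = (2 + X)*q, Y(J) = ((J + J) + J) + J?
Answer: 5053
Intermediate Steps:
Y(J) = 4*J (Y(J) = (2*J + J) + J = 3*J + J = 4*J)
T(q) = 7*q (T(q) = (2 + 5)*q = 7*q)
293 + Y(10)*T(17) = 293 + (4*10)*(7*17) = 293 + 40*119 = 293 + 4760 = 5053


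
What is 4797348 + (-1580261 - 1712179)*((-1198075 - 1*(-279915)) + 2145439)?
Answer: -4040737673412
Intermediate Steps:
4797348 + (-1580261 - 1712179)*((-1198075 - 1*(-279915)) + 2145439) = 4797348 - 3292440*((-1198075 + 279915) + 2145439) = 4797348 - 3292440*(-918160 + 2145439) = 4797348 - 3292440*1227279 = 4797348 - 4040742470760 = -4040737673412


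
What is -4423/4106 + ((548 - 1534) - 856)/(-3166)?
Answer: -3219983/6499798 ≈ -0.49540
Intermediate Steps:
-4423/4106 + ((548 - 1534) - 856)/(-3166) = -4423*1/4106 + (-986 - 856)*(-1/3166) = -4423/4106 - 1842*(-1/3166) = -4423/4106 + 921/1583 = -3219983/6499798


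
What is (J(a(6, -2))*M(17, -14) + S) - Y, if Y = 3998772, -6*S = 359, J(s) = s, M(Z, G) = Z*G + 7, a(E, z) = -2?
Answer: -23990219/6 ≈ -3.9984e+6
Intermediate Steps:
M(Z, G) = 7 + G*Z (M(Z, G) = G*Z + 7 = 7 + G*Z)
S = -359/6 (S = -1/6*359 = -359/6 ≈ -59.833)
(J(a(6, -2))*M(17, -14) + S) - Y = (-2*(7 - 14*17) - 359/6) - 1*3998772 = (-2*(7 - 238) - 359/6) - 3998772 = (-2*(-231) - 359/6) - 3998772 = (462 - 359/6) - 3998772 = 2413/6 - 3998772 = -23990219/6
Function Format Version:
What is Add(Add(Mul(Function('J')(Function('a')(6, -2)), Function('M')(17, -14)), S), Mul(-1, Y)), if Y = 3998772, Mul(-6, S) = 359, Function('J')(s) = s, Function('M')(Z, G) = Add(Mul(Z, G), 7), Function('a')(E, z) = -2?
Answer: Rational(-23990219, 6) ≈ -3.9984e+6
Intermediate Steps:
Function('M')(Z, G) = Add(7, Mul(G, Z)) (Function('M')(Z, G) = Add(Mul(G, Z), 7) = Add(7, Mul(G, Z)))
S = Rational(-359, 6) (S = Mul(Rational(-1, 6), 359) = Rational(-359, 6) ≈ -59.833)
Add(Add(Mul(Function('J')(Function('a')(6, -2)), Function('M')(17, -14)), S), Mul(-1, Y)) = Add(Add(Mul(-2, Add(7, Mul(-14, 17))), Rational(-359, 6)), Mul(-1, 3998772)) = Add(Add(Mul(-2, Add(7, -238)), Rational(-359, 6)), -3998772) = Add(Add(Mul(-2, -231), Rational(-359, 6)), -3998772) = Add(Add(462, Rational(-359, 6)), -3998772) = Add(Rational(2413, 6), -3998772) = Rational(-23990219, 6)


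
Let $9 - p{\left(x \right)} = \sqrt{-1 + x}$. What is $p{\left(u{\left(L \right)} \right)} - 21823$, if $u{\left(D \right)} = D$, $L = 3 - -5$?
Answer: $-21814 - \sqrt{7} \approx -21817.0$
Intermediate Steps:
$L = 8$ ($L = 3 + 5 = 8$)
$p{\left(x \right)} = 9 - \sqrt{-1 + x}$
$p{\left(u{\left(L \right)} \right)} - 21823 = \left(9 - \sqrt{-1 + 8}\right) - 21823 = \left(9 - \sqrt{7}\right) - 21823 = -21814 - \sqrt{7}$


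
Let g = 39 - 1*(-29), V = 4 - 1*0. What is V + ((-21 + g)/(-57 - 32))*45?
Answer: -1759/89 ≈ -19.764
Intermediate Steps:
V = 4 (V = 4 + 0 = 4)
g = 68 (g = 39 + 29 = 68)
V + ((-21 + g)/(-57 - 32))*45 = 4 + ((-21 + 68)/(-57 - 32))*45 = 4 + (47/(-89))*45 = 4 + (47*(-1/89))*45 = 4 - 47/89*45 = 4 - 2115/89 = -1759/89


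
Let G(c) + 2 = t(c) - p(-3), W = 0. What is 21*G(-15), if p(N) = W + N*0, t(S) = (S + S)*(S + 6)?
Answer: 5628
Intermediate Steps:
t(S) = 2*S*(6 + S) (t(S) = (2*S)*(6 + S) = 2*S*(6 + S))
p(N) = 0 (p(N) = 0 + N*0 = 0 + 0 = 0)
G(c) = -2 + 2*c*(6 + c) (G(c) = -2 + (2*c*(6 + c) - 1*0) = -2 + (2*c*(6 + c) + 0) = -2 + 2*c*(6 + c))
21*G(-15) = 21*(-2 + 2*(-15)*(6 - 15)) = 21*(-2 + 2*(-15)*(-9)) = 21*(-2 + 270) = 21*268 = 5628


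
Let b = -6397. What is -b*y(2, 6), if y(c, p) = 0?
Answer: 0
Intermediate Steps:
-b*y(2, 6) = -(-6397)*0 = -1*0 = 0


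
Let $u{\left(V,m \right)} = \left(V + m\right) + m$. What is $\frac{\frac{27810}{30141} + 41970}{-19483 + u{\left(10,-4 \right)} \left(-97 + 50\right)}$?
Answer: $- \frac{140560620}{65563373} \approx -2.1439$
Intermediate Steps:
$u{\left(V,m \right)} = V + 2 m$
$\frac{\frac{27810}{30141} + 41970}{-19483 + u{\left(10,-4 \right)} \left(-97 + 50\right)} = \frac{\frac{27810}{30141} + 41970}{-19483 + \left(10 + 2 \left(-4\right)\right) \left(-97 + 50\right)} = \frac{27810 \cdot \frac{1}{30141} + 41970}{-19483 + \left(10 - 8\right) \left(-47\right)} = \frac{\frac{3090}{3349} + 41970}{-19483 + 2 \left(-47\right)} = \frac{140560620}{3349 \left(-19483 - 94\right)} = \frac{140560620}{3349 \left(-19577\right)} = \frac{140560620}{3349} \left(- \frac{1}{19577}\right) = - \frac{140560620}{65563373}$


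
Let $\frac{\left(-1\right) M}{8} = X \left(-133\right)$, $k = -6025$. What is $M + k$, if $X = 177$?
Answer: $182303$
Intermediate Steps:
$M = 188328$ ($M = - 8 \cdot 177 \left(-133\right) = \left(-8\right) \left(-23541\right) = 188328$)
$M + k = 188328 - 6025 = 182303$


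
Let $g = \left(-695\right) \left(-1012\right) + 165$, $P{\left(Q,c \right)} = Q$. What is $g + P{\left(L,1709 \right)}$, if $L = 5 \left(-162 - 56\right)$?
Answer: $702415$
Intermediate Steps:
$L = -1090$ ($L = 5 \left(-162 - 56\right) = 5 \left(-218\right) = -1090$)
$g = 703505$ ($g = 703340 + 165 = 703505$)
$g + P{\left(L,1709 \right)} = 703505 - 1090 = 702415$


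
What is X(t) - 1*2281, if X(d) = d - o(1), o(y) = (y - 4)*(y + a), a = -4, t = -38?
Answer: -2328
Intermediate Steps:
o(y) = (-4 + y)**2 (o(y) = (y - 4)*(y - 4) = (-4 + y)*(-4 + y) = (-4 + y)**2)
X(d) = -9 + d (X(d) = d - (16 + 1**2 - 8*1) = d - (16 + 1 - 8) = d - 1*9 = d - 9 = -9 + d)
X(t) - 1*2281 = (-9 - 38) - 1*2281 = -47 - 2281 = -2328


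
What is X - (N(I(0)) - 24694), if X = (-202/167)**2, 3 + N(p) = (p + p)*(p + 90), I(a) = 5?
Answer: 662320887/27889 ≈ 23748.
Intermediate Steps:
N(p) = -3 + 2*p*(90 + p) (N(p) = -3 + (p + p)*(p + 90) = -3 + (2*p)*(90 + p) = -3 + 2*p*(90 + p))
X = 40804/27889 (X = (-202*1/167)**2 = (-202/167)**2 = 40804/27889 ≈ 1.4631)
X - (N(I(0)) - 24694) = 40804/27889 - ((-3 + 2*5**2 + 180*5) - 24694) = 40804/27889 - ((-3 + 2*25 + 900) - 24694) = 40804/27889 - ((-3 + 50 + 900) - 24694) = 40804/27889 - (947 - 24694) = 40804/27889 - 1*(-23747) = 40804/27889 + 23747 = 662320887/27889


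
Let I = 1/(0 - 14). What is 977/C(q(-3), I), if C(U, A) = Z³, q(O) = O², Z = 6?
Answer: 977/216 ≈ 4.5231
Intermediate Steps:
I = -1/14 (I = 1/(-14) = -1/14 ≈ -0.071429)
C(U, A) = 216 (C(U, A) = 6³ = 216)
977/C(q(-3), I) = 977/216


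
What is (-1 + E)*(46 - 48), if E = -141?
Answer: 284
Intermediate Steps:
(-1 + E)*(46 - 48) = (-1 - 141)*(46 - 48) = -142*(-2) = 284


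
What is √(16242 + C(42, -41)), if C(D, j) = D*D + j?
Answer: √17965 ≈ 134.03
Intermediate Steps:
C(D, j) = j + D² (C(D, j) = D² + j = j + D²)
√(16242 + C(42, -41)) = √(16242 + (-41 + 42²)) = √(16242 + (-41 + 1764)) = √(16242 + 1723) = √17965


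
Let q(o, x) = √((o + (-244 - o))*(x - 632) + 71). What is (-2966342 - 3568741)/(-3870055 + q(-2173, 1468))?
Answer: 25291130639565/14977325906938 + 19605249*I*√22657/14977325906938 ≈ 1.6886 + 0.00019703*I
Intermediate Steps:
q(o, x) = √(154279 - 244*x) (q(o, x) = √(-244*(-632 + x) + 71) = √((154208 - 244*x) + 71) = √(154279 - 244*x))
(-2966342 - 3568741)/(-3870055 + q(-2173, 1468)) = (-2966342 - 3568741)/(-3870055 + √(154279 - 244*1468)) = -6535083/(-3870055 + √(154279 - 358192)) = -6535083/(-3870055 + √(-203913)) = -6535083/(-3870055 + 3*I*√22657)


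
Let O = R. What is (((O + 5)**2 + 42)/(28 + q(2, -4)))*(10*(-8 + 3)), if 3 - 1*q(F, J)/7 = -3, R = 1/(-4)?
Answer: -5165/112 ≈ -46.116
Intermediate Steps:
R = -1/4 ≈ -0.25000
O = -1/4 ≈ -0.25000
q(F, J) = 42 (q(F, J) = 21 - 7*(-3) = 21 + 21 = 42)
(((O + 5)**2 + 42)/(28 + q(2, -4)))*(10*(-8 + 3)) = (((-1/4 + 5)**2 + 42)/(28 + 42))*(10*(-8 + 3)) = (((19/4)**2 + 42)/70)*(10*(-5)) = ((361/16 + 42)*(1/70))*(-50) = ((1033/16)*(1/70))*(-50) = (1033/1120)*(-50) = -5165/112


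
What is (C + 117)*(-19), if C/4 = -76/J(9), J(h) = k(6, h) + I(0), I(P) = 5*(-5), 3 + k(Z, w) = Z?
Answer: -27341/11 ≈ -2485.5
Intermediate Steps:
k(Z, w) = -3 + Z
I(P) = -25
J(h) = -22 (J(h) = (-3 + 6) - 25 = 3 - 25 = -22)
C = 152/11 (C = 4*(-76/(-22)) = 4*(-76*(-1/22)) = 4*(38/11) = 152/11 ≈ 13.818)
(C + 117)*(-19) = (152/11 + 117)*(-19) = (1439/11)*(-19) = -27341/11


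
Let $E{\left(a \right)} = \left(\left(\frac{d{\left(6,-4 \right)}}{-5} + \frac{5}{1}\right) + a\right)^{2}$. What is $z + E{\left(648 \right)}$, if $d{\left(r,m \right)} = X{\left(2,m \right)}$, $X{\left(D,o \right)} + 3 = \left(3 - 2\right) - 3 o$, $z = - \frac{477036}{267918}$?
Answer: $\frac{2703415221}{6379} \approx 4.238 \cdot 10^{5}$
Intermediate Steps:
$z = - \frac{11358}{6379}$ ($z = \left(-477036\right) \frac{1}{267918} = - \frac{11358}{6379} \approx -1.7805$)
$X{\left(D,o \right)} = -2 - 3 o$ ($X{\left(D,o \right)} = -3 - \left(-1 + 3 o\right) = -2 - 3 o$)
$d{\left(r,m \right)} = -2 - 3 m$
$E{\left(a \right)} = \left(3 + a\right)^{2}$ ($E{\left(a \right)} = \left(\left(\frac{-2 - -12}{-5} + \frac{5}{1}\right) + a\right)^{2} = \left(\left(\left(-2 + 12\right) \left(- \frac{1}{5}\right) + 5 \cdot 1\right) + a\right)^{2} = \left(\left(10 \left(- \frac{1}{5}\right) + 5\right) + a\right)^{2} = \left(\left(-2 + 5\right) + a\right)^{2} = \left(3 + a\right)^{2}$)
$z + E{\left(648 \right)} = - \frac{11358}{6379} + \left(3 + 648\right)^{2} = - \frac{11358}{6379} + 651^{2} = - \frac{11358}{6379} + 423801 = \frac{2703415221}{6379}$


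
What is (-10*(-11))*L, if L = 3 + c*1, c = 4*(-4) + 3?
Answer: -1100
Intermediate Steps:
c = -13 (c = -16 + 3 = -13)
L = -10 (L = 3 - 13*1 = 3 - 13 = -10)
(-10*(-11))*L = -10*(-11)*(-10) = 110*(-10) = -1100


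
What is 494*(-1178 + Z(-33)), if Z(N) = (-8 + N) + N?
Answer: -618488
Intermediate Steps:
Z(N) = -8 + 2*N
494*(-1178 + Z(-33)) = 494*(-1178 + (-8 + 2*(-33))) = 494*(-1178 + (-8 - 66)) = 494*(-1178 - 74) = 494*(-1252) = -618488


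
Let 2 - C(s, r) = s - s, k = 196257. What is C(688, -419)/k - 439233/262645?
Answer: -86202025591/51545919765 ≈ -1.6723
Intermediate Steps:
C(s, r) = 2 (C(s, r) = 2 - (s - s) = 2 - 1*0 = 2 + 0 = 2)
C(688, -419)/k - 439233/262645 = 2/196257 - 439233/262645 = -86202025591/51545919765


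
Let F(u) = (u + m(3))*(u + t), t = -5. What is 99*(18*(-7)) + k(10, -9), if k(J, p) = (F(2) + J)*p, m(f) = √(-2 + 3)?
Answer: -12483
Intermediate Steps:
m(f) = 1 (m(f) = √1 = 1)
F(u) = (1 + u)*(-5 + u) (F(u) = (u + 1)*(u - 5) = (1 + u)*(-5 + u))
k(J, p) = p*(-9 + J) (k(J, p) = ((-5 + 2² - 4*2) + J)*p = ((-5 + 4 - 8) + J)*p = (-9 + J)*p = p*(-9 + J))
99*(18*(-7)) + k(10, -9) = 99*(18*(-7)) - 9*(-9 + 10) = 99*(-126) - 9*1 = -12474 - 9 = -12483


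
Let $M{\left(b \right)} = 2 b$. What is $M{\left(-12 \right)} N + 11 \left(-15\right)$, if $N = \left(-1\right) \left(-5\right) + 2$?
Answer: $-333$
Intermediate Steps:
$N = 7$ ($N = 5 + 2 = 7$)
$M{\left(-12 \right)} N + 11 \left(-15\right) = 2 \left(-12\right) 7 + 11 \left(-15\right) = \left(-24\right) 7 - 165 = -168 - 165 = -333$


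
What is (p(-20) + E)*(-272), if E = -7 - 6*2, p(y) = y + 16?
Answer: 6256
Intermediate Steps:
p(y) = 16 + y
E = -19 (E = -7 - 12 = -19)
(p(-20) + E)*(-272) = ((16 - 20) - 19)*(-272) = (-4 - 19)*(-272) = -23*(-272) = 6256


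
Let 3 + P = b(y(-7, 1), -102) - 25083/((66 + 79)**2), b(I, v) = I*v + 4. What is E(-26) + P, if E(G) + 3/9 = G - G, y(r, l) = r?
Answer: 45002351/63075 ≈ 713.47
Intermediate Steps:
E(G) = -1/3 (E(G) = -1/3 + (G - G) = -1/3 + 0 = -1/3)
b(I, v) = 4 + I*v
P = 15007792/21025 (P = -3 + ((4 - 7*(-102)) - 25083/((66 + 79)**2)) = -3 + ((4 + 714) - 25083/(145**2)) = -3 + (718 - 25083/21025) = -3 + 15070867/21025 = 15007792/21025 ≈ 713.81)
E(-26) + P = -1/3 + 15007792/21025 = 45002351/63075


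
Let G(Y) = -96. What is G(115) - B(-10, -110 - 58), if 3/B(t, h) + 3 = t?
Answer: -1245/13 ≈ -95.769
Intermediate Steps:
B(t, h) = 3/(-3 + t)
G(115) - B(-10, -110 - 58) = -96 - 3/(-3 - 10) = -96 - 3/(-13) = -96 - 3*(-1)/13 = -96 - 1*(-3/13) = -96 + 3/13 = -1245/13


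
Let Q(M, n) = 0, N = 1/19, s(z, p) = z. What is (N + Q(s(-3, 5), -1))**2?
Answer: 1/361 ≈ 0.0027701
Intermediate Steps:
N = 1/19 ≈ 0.052632
(N + Q(s(-3, 5), -1))**2 = (1/19 + 0)**2 = (1/19)**2 = 1/361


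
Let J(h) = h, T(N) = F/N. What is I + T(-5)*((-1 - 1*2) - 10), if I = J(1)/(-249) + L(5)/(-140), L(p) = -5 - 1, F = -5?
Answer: -225913/17430 ≈ -12.961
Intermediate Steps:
L(p) = -6
T(N) = -5/N
I = 677/17430 (I = 1/(-249) - 6/(-140) = 1*(-1/249) - 6*(-1/140) = -1/249 + 3/70 = 677/17430 ≈ 0.038841)
I + T(-5)*((-1 - 1*2) - 10) = 677/17430 + (-5/(-5))*((-1 - 1*2) - 10) = 677/17430 + (-5*(-⅕))*((-1 - 2) - 10) = 677/17430 + 1*(-3 - 10) = 677/17430 + 1*(-13) = 677/17430 - 13 = -225913/17430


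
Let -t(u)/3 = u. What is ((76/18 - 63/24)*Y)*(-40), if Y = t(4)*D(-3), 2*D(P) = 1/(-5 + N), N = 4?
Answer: -1150/3 ≈ -383.33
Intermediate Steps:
D(P) = -½ (D(P) = 1/(2*(-5 + 4)) = (½)/(-1) = (½)*(-1) = -½)
t(u) = -3*u
Y = 6 (Y = -3*4*(-½) = -12*(-½) = 6)
((76/18 - 63/24)*Y)*(-40) = ((76/18 - 63/24)*6)*(-40) = ((76*(1/18) - 63*1/24)*6)*(-40) = ((38/9 - 21/8)*6)*(-40) = ((115/72)*6)*(-40) = (115/12)*(-40) = -1150/3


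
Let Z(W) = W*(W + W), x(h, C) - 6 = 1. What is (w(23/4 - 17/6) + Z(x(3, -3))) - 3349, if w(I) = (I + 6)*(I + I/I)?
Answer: -463115/144 ≈ -3216.1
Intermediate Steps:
x(h, C) = 7 (x(h, C) = 6 + 1 = 7)
Z(W) = 2*W² (Z(W) = W*(2*W) = 2*W²)
w(I) = (1 + I)*(6 + I) (w(I) = (6 + I)*(I + 1) = (6 + I)*(1 + I) = (1 + I)*(6 + I))
(w(23/4 - 17/6) + Z(x(3, -3))) - 3349 = ((6 + (23/4 - 17/6)² + 7*(23/4 - 17/6)) + 2*7²) - 3349 = ((6 + (23*(¼) - 17*⅙)² + 7*(23*(¼) - 17*⅙)) + 2*49) - 3349 = ((6 + (23/4 - 17/6)² + 7*(23/4 - 17/6)) + 98) - 3349 = ((6 + (35/12)² + 7*(35/12)) + 98) - 3349 = ((6 + 1225/144 + 245/12) + 98) - 3349 = (5029/144 + 98) - 3349 = 19141/144 - 3349 = -463115/144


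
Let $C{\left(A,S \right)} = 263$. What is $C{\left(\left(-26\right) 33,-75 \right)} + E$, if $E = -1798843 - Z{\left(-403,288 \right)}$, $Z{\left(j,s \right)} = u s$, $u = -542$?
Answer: $-1642484$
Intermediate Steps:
$Z{\left(j,s \right)} = - 542 s$
$E = -1642747$ ($E = -1798843 - \left(-542\right) 288 = -1798843 - -156096 = -1798843 + 156096 = -1642747$)
$C{\left(\left(-26\right) 33,-75 \right)} + E = 263 - 1642747 = -1642484$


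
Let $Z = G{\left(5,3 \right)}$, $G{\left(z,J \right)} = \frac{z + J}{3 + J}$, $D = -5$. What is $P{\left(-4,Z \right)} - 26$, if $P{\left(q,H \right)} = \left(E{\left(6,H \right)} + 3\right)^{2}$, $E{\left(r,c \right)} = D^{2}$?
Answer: $758$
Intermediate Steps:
$E{\left(r,c \right)} = 25$ ($E{\left(r,c \right)} = \left(-5\right)^{2} = 25$)
$G{\left(z,J \right)} = \frac{J + z}{3 + J}$
$Z = \frac{4}{3}$ ($Z = \frac{3 + 5}{3 + 3} = \frac{1}{6} \cdot 8 = \frac{4}{3} \approx 1.3333$)
$P{\left(q,H \right)} = 784$ ($P{\left(q,H \right)} = \left(25 + 3\right)^{2} = 28^{2} = 784$)
$P{\left(-4,Z \right)} - 26 = 784 - 26 = 758$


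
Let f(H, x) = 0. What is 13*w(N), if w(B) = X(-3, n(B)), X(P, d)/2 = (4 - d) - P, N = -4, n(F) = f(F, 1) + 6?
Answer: 26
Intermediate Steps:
n(F) = 6 (n(F) = 0 + 6 = 6)
X(P, d) = 8 - 2*P - 2*d (X(P, d) = 2*((4 - d) - P) = 2*(4 - P - d) = 8 - 2*P - 2*d)
w(B) = 2 (w(B) = 8 - 2*(-3) - 2*6 = 8 + 6 - 12 = 2)
13*w(N) = 13*2 = 26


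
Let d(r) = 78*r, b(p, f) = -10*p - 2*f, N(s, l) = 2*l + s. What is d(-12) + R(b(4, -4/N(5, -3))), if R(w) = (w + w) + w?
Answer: -1080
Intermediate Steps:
N(s, l) = s + 2*l
R(w) = 3*w (R(w) = 2*w + w = 3*w)
d(-12) + R(b(4, -4/N(5, -3))) = 78*(-12) + 3*(-10*4 - (-8)/(5 + 2*(-3))) = -936 + 3*(-40 - (-8)/(5 - 6)) = -936 + 3*(-40 - (-8)/(-1)) = -936 + 3*(-40 - (-8)*(-1)) = -936 + 3*(-40 - 2*4) = -936 + 3*(-40 - 8) = -936 + 3*(-48) = -936 - 144 = -1080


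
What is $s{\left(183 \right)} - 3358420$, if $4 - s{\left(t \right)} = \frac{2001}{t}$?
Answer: $- \frac{204864043}{61} \approx -3.3584 \cdot 10^{6}$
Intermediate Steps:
$s{\left(t \right)} = 4 - \frac{2001}{t}$
$s{\left(183 \right)} - 3358420 = \left(4 - \frac{2001}{183}\right) - 3358420 = \left(4 - \frac{667}{61}\right) - 3358420 = - \frac{423}{61} - 3358420 = - \frac{204864043}{61}$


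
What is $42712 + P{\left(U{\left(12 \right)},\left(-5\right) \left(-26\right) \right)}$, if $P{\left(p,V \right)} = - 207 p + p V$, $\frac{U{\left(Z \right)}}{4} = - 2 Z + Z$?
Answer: $46408$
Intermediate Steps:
$U{\left(Z \right)} = - 4 Z$ ($U{\left(Z \right)} = 4 \left(- 2 Z + Z\right) = 4 \left(- Z\right) = - 4 Z$)
$P{\left(p,V \right)} = - 207 p + V p$
$42712 + P{\left(U{\left(12 \right)},\left(-5\right) \left(-26\right) \right)} = 42712 + \left(-4\right) 12 \left(-207 - -130\right) = 42712 - 48 \left(-207 + 130\right) = 42712 - -3696 = 42712 + 3696 = 46408$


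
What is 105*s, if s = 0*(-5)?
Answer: 0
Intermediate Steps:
s = 0
105*s = 105*0 = 0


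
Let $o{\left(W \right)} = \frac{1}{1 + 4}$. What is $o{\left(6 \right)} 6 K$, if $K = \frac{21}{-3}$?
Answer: $- \frac{42}{5} \approx -8.4$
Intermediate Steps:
$K = -7$ ($K = 21 \left(- \frac{1}{3}\right) = -7$)
$o{\left(W \right)} = \frac{1}{5}$
$o{\left(6 \right)} 6 K = \frac{1}{5} \cdot 6 \left(-7\right) = \frac{6}{5} \left(-7\right) = - \frac{42}{5}$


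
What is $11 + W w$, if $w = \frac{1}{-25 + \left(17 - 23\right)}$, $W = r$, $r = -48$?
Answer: $\frac{389}{31} \approx 12.548$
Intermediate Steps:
$W = -48$
$w = - \frac{1}{31}$ ($w = \frac{1}{-25 - 6} = \frac{1}{-31} = - \frac{1}{31} \approx -0.032258$)
$11 + W w = 11 - - \frac{48}{31} = 11 + \frac{48}{31} = \frac{389}{31}$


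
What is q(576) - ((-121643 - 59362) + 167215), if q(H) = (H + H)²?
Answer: 1340894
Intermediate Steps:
q(H) = 4*H² (q(H) = (2*H)² = 4*H²)
q(576) - ((-121643 - 59362) + 167215) = 4*576² - ((-121643 - 59362) + 167215) = 4*331776 - (-181005 + 167215) = 1327104 - 1*(-13790) = 1327104 + 13790 = 1340894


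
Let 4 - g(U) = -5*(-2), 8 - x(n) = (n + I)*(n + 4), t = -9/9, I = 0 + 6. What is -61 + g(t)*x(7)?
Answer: 749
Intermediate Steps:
I = 6
t = -1 (t = -9*⅑ = -1)
x(n) = 8 - (4 + n)*(6 + n) (x(n) = 8 - (n + 6)*(n + 4) = 8 - (6 + n)*(4 + n) = 8 - (4 + n)*(6 + n))
g(U) = -6 (g(U) = 4 - (-5)*(-2) = 4 - 1*10 = 4 - 10 = -6)
-61 + g(t)*x(7) = -61 - 6*(-16 - 1*7² - 10*7) = -61 - 6*(-16 - 1*49 - 70) = -61 - 6*(-16 - 49 - 70) = -61 - 6*(-135) = -61 + 810 = 749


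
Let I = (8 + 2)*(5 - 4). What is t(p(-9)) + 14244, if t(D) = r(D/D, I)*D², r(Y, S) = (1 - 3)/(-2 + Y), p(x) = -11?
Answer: 14486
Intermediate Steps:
I = 10 (I = 10*1 = 10)
r(Y, S) = -2/(-2 + Y)
t(D) = 2*D² (t(D) = (-2/(-2 + D/D))*D² = (-2/(-2 + 1))*D² = (-2/(-1))*D² = (-2*(-1))*D² = 2*D²)
t(p(-9)) + 14244 = 2*(-11)² + 14244 = 2*121 + 14244 = 242 + 14244 = 14486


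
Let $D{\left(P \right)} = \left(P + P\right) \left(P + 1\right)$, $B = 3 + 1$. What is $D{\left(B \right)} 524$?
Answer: $20960$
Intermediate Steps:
$B = 4$
$D{\left(P \right)} = 2 P \left(1 + P\right)$
$D{\left(B \right)} 524 = 2 \cdot 4 \left(1 + 4\right) 524 = 2 \cdot 4 \cdot 5 \cdot 524 = 40 \cdot 524 = 20960$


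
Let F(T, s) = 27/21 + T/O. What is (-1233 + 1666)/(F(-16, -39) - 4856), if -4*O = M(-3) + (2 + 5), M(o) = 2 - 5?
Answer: -3031/33871 ≈ -0.089487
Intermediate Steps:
M(o) = -3
O = -1 (O = -(-3 + (2 + 5))/4 = -(-3 + 7)/4 = -1/4*4 = -1)
F(T, s) = 9/7 - T (F(T, s) = 27/21 + T/(-1) = 27*(1/21) + T*(-1) = 9/7 - T)
(-1233 + 1666)/(F(-16, -39) - 4856) = (-1233 + 1666)/((9/7 - 1*(-16)) - 4856) = 433/((9/7 + 16) - 4856) = 433/(121/7 - 4856) = 433/(-33871/7) = 433*(-7/33871) = -3031/33871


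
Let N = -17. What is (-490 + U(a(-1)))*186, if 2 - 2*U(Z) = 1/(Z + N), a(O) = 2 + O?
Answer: -1455171/16 ≈ -90948.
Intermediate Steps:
U(Z) = 1 - 1/(2*(-17 + Z)) (U(Z) = 1 - 1/(2*(Z - 17)) = 1 - 1/(2*(-17 + Z)))
(-490 + U(a(-1)))*186 = (-490 + (-35/2 + (2 - 1))/(-17 + (2 - 1)))*186 = (-490 + (-35/2 + 1)/(-17 + 1))*186 = (-490 - 33/2/(-16))*186 = (-490 - 1/16*(-33/2))*186 = (-490 + 33/32)*186 = -15647/32*186 = -1455171/16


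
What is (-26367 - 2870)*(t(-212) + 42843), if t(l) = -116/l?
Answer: -66388689796/53 ≈ -1.2526e+9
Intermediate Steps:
(-26367 - 2870)*(t(-212) + 42843) = (-26367 - 2870)*(-116/(-212) + 42843) = -29237*(-116*(-1/212) + 42843) = -29237*(29/53 + 42843) = -29237*2270708/53 = -66388689796/53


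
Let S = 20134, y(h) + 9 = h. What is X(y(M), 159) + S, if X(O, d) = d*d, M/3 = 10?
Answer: 45415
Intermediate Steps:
M = 30 (M = 3*10 = 30)
y(h) = -9 + h
X(O, d) = d**2
X(y(M), 159) + S = 159**2 + 20134 = 25281 + 20134 = 45415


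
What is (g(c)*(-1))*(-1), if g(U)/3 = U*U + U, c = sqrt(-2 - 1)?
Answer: -9 + 3*I*sqrt(3) ≈ -9.0 + 5.1962*I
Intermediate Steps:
c = I*sqrt(3) (c = sqrt(-3) = I*sqrt(3) ≈ 1.732*I)
g(U) = 3*U + 3*U**2 (g(U) = 3*(U*U + U) = 3*(U**2 + U) = 3*(U + U**2) = 3*U + 3*U**2)
(g(c)*(-1))*(-1) = ((3*(I*sqrt(3))*(1 + I*sqrt(3)))*(-1))*(-1) = ((3*I*sqrt(3)*(1 + I*sqrt(3)))*(-1))*(-1) = -3*I*sqrt(3)*(1 + I*sqrt(3))*(-1) = 3*I*sqrt(3)*(1 + I*sqrt(3))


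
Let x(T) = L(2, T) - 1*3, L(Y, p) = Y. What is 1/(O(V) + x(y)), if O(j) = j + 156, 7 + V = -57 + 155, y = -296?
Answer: 1/246 ≈ 0.0040650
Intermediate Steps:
V = 91 (V = -7 + (-57 + 155) = -7 + 98 = 91)
x(T) = -1 (x(T) = 2 - 1*3 = 2 - 3 = -1)
O(j) = 156 + j
1/(O(V) + x(y)) = 1/((156 + 91) - 1) = 1/(247 - 1) = 1/246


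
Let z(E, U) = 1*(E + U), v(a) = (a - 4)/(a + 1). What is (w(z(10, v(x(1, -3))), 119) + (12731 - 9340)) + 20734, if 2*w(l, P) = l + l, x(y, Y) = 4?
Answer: 24135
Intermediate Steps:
v(a) = (-4 + a)/(1 + a)
z(E, U) = E + U
w(l, P) = l (w(l, P) = (l + l)/2 = (2*l)/2 = l)
(w(z(10, v(x(1, -3))), 119) + (12731 - 9340)) + 20734 = ((10 + (-4 + 4)/(1 + 4)) + (12731 - 9340)) + 20734 = ((10 + 0/5) + 3391) + 20734 = ((10 + (⅕)*0) + 3391) + 20734 = ((10 + 0) + 3391) + 20734 = (10 + 3391) + 20734 = 3401 + 20734 = 24135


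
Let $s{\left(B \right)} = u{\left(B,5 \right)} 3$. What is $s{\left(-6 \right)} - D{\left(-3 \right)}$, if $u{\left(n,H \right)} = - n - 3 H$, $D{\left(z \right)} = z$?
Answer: $-24$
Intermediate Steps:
$s{\left(B \right)} = -45 - 3 B$ ($s{\left(B \right)} = \left(- B - 15\right) 3 = \left(-15 - B\right) 3 = -45 - 3 B$)
$s{\left(-6 \right)} - D{\left(-3 \right)} = \left(-45 - -18\right) - -3 = \left(-45 + 18\right) + 3 = -27 + 3 = -24$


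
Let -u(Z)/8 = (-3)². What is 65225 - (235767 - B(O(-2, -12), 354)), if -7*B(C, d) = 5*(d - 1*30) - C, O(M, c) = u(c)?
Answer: -1195486/7 ≈ -1.7078e+5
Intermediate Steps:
u(Z) = -72 (u(Z) = -8*(-3)² = -8*9 = -72)
O(M, c) = -72
B(C, d) = 150/7 - 5*d/7 + C/7 (B(C, d) = -(5*(d - 1*30) - C)/7 = -(5*(d - 30) - C)/7 = -(5*(-30 + d) - C)/7 = -((-150 + 5*d) - C)/7 = -(-150 - C + 5*d)/7 = 150/7 - 5*d/7 + C/7)
65225 - (235767 - B(O(-2, -12), 354)) = 65225 - (235767 - (150/7 - 5/7*354 + (⅐)*(-72))) = 65225 - (235767 - (150/7 - 1770/7 - 72/7)) = 65225 - (235767 - 1*(-1692/7)) = 65225 - (235767 + 1692/7) = 65225 - 1*1652061/7 = 65225 - 1652061/7 = -1195486/7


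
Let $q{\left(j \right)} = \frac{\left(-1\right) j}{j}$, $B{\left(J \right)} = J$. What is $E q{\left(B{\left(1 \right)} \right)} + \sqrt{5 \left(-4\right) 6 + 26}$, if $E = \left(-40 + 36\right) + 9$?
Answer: $-5 + i \sqrt{94} \approx -5.0 + 9.6954 i$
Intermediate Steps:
$E = 5$ ($E = -4 + 9 = 5$)
$q{\left(j \right)} = -1$
$E q{\left(B{\left(1 \right)} \right)} + \sqrt{5 \left(-4\right) 6 + 26} = 5 \left(-1\right) + \sqrt{5 \left(-4\right) 6 + 26} = -5 + \sqrt{\left(-20\right) 6 + 26} = -5 + \sqrt{-120 + 26} = -5 + \sqrt{-94} = -5 + i \sqrt{94}$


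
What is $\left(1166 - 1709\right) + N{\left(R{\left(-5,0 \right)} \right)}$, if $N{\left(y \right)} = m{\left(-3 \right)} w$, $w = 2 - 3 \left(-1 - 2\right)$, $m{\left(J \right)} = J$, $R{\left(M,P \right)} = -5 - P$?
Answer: $-576$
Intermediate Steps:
$w = 11$ ($w = 2 - 3 \left(-3\right) = 2 - -9 = 2 + 9 = 11$)
$N{\left(y \right)} = -33$ ($N{\left(y \right)} = \left(-3\right) 11 = -33$)
$\left(1166 - 1709\right) + N{\left(R{\left(-5,0 \right)} \right)} = \left(1166 - 1709\right) - 33 = -543 - 33 = -576$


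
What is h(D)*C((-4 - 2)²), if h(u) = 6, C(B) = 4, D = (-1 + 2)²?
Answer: 24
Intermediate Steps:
D = 1 (D = 1² = 1)
h(D)*C((-4 - 2)²) = 6*4 = 24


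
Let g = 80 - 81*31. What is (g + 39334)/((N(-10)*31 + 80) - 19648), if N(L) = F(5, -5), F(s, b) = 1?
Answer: -36903/19537 ≈ -1.8889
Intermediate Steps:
N(L) = 1
g = -2431 (g = 80 - 2511 = -2431)
(g + 39334)/((N(-10)*31 + 80) - 19648) = (-2431 + 39334)/((1*31 + 80) - 19648) = 36903/((31 + 80) - 19648) = 36903/(111 - 19648) = 36903/(-19537) = 36903*(-1/19537) = -36903/19537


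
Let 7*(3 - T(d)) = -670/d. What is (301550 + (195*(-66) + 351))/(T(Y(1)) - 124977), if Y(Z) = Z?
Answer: -2023217/874148 ≈ -2.3145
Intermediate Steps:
T(d) = 3 + 670/(7*d) (T(d) = 3 - (-670)/(7*d) = 3 + 670/(7*d))
(301550 + (195*(-66) + 351))/(T(Y(1)) - 124977) = (301550 + (195*(-66) + 351))/((3 + (670/7)/1) - 124977) = (301550 + (-12870 + 351))/((3 + (670/7)*1) - 124977) = (301550 - 12519)/((3 + 670/7) - 124977) = 289031/(691/7 - 124977) = 289031/(-874148/7) = 289031*(-7/874148) = -2023217/874148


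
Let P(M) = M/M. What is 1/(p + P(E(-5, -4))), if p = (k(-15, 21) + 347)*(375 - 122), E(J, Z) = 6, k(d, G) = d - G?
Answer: 1/78684 ≈ 1.2709e-5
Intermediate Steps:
P(M) = 1
p = 78683 (p = ((-15 - 1*21) + 347)*(375 - 122) = ((-15 - 21) + 347)*253 = (-36 + 347)*253 = 311*253 = 78683)
1/(p + P(E(-5, -4))) = 1/(78683 + 1) = 1/78684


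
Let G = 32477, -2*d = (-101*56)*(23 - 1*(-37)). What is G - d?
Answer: -137203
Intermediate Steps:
d = 169680 (d = -(-101*56)*(23 - 1*(-37))/2 = -(-2828)*(23 + 37) = -(-2828)*60 = -1/2*(-339360) = 169680)
G - d = 32477 - 1*169680 = 32477 - 169680 = -137203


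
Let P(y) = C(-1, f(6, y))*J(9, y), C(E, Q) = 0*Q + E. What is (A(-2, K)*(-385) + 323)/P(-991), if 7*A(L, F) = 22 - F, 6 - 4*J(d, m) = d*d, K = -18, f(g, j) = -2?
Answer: -7508/75 ≈ -100.11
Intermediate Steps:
J(d, m) = 3/2 - d²/4 (J(d, m) = 3/2 - d*d/4 = 3/2 - d²/4)
A(L, F) = 22/7 - F/7 (A(L, F) = (22 - F)/7 = 22/7 - F/7)
C(E, Q) = E (C(E, Q) = 0 + E = E)
P(y) = 75/4 (P(y) = -(3/2 - ¼*9²) = -(3/2 - ¼*81) = -(3/2 - 81/4) = -1*(-75/4) = 75/4)
(A(-2, K)*(-385) + 323)/P(-991) = ((22/7 - ⅐*(-18))*(-385) + 323)/(75/4) = ((22/7 + 18/7)*(-385) + 323)*(4/75) = ((40/7)*(-385) + 323)*(4/75) = (-2200 + 323)*(4/75) = -1877*4/75 = -7508/75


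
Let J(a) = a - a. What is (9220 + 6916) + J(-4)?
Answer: 16136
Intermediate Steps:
J(a) = 0
(9220 + 6916) + J(-4) = (9220 + 6916) + 0 = 16136 + 0 = 16136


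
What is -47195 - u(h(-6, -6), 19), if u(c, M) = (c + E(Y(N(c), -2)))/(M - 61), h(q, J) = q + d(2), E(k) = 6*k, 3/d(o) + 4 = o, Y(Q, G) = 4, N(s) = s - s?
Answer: -1321449/28 ≈ -47195.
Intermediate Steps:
N(s) = 0
d(o) = 3/(-4 + o)
h(q, J) = -3/2 + q (h(q, J) = q + 3/(-4 + 2) = q + 3/(-2) = q + 3*(-½) = q - 3/2 = -3/2 + q)
u(c, M) = (24 + c)/(-61 + M) (u(c, M) = (c + 6*4)/(M - 61) = (c + 24)/(-61 + M) = (24 + c)/(-61 + M))
-47195 - u(h(-6, -6), 19) = -47195 - (24 + (-3/2 - 6))/(-61 + 19) = -47195 - (24 - 15/2)/(-42) = -47195 - (-1)*33/(42*2) = -47195 - 1*(-11/28) = -47195 + 11/28 = -1321449/28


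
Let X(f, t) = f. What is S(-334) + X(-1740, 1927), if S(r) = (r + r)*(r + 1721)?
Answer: -928256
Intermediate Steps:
S(r) = 2*r*(1721 + r) (S(r) = (2*r)*(1721 + r) = 2*r*(1721 + r))
S(-334) + X(-1740, 1927) = 2*(-334)*(1721 - 334) - 1740 = 2*(-334)*1387 - 1740 = -926516 - 1740 = -928256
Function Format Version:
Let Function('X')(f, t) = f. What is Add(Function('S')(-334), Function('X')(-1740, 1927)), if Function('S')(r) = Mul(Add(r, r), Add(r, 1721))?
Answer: -928256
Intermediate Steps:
Function('S')(r) = Mul(2, r, Add(1721, r)) (Function('S')(r) = Mul(Mul(2, r), Add(1721, r)) = Mul(2, r, Add(1721, r)))
Add(Function('S')(-334), Function('X')(-1740, 1927)) = Add(Mul(2, -334, Add(1721, -334)), -1740) = Add(Mul(2, -334, 1387), -1740) = Add(-926516, -1740) = -928256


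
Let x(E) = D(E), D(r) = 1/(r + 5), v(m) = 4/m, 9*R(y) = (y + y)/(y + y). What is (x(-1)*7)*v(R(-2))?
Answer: 63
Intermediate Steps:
R(y) = ⅑ (R(y) = ((y + y)/(y + y))/9 = ((2*y)/((2*y)))/9 = ((2*y)*(1/(2*y)))/9 = (⅑)*1 = ⅑)
D(r) = 1/(5 + r)
x(E) = 1/(5 + E)
(x(-1)*7)*v(R(-2)) = (7/(5 - 1))*(4/(⅑)) = (7/4)*(4*9) = ((¼)*7)*36 = (7/4)*36 = 63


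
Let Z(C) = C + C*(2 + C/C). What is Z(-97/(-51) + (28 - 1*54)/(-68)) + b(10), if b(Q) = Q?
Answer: 976/51 ≈ 19.137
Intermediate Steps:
Z(C) = 4*C (Z(C) = C + C*(2 + 1) = C + C*3 = C + 3*C = 4*C)
Z(-97/(-51) + (28 - 1*54)/(-68)) + b(10) = 4*(-97/(-51) + (28 - 1*54)/(-68)) + 10 = 4*(-97*(-1/51) + (28 - 54)*(-1/68)) + 10 = 4*(97/51 - 26*(-1/68)) + 10 = 4*(97/51 + 13/34) + 10 = 4*(233/102) + 10 = 466/51 + 10 = 976/51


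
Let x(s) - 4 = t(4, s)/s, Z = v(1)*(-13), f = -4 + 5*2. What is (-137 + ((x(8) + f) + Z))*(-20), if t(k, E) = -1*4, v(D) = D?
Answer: 2810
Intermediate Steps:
t(k, E) = -4
f = 6 (f = -4 + 10 = 6)
Z = -13 (Z = 1*(-13) = -13)
x(s) = 4 - 4/s
(-137 + ((x(8) + f) + Z))*(-20) = (-137 + (((4 - 4/8) + 6) - 13))*(-20) = (-137 + (((4 - 4*⅛) + 6) - 13))*(-20) = (-137 + (((4 - ½) + 6) - 13))*(-20) = (-137 + ((7/2 + 6) - 13))*(-20) = (-137 + (19/2 - 13))*(-20) = (-137 - 7/2)*(-20) = -281/2*(-20) = 2810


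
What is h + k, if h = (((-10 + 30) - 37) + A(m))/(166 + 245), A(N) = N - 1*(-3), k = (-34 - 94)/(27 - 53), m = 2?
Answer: 8716/1781 ≈ 4.8939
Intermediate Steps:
k = 64/13 (k = -128/(-26) = -128*(-1/26) = 64/13 ≈ 4.9231)
A(N) = 3 + N (A(N) = N + 3 = 3 + N)
h = -4/137 (h = (((-10 + 30) - 37) + (3 + 2))/(166 + 245) = ((20 - 37) + 5)/411 = (-17 + 5)*(1/411) = -12*1/411 = -4/137 ≈ -0.029197)
h + k = -4/137 + 64/13 = 8716/1781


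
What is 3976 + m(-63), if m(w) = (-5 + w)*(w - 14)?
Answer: 9212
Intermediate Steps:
m(w) = (-14 + w)*(-5 + w) (m(w) = (-5 + w)*(-14 + w) = (-14 + w)*(-5 + w))
3976 + m(-63) = 3976 + (70 + (-63)² - 19*(-63)) = 3976 + (70 + 3969 + 1197) = 3976 + 5236 = 9212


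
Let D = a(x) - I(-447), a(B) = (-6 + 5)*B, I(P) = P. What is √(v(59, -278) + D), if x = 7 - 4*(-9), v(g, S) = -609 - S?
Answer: √73 ≈ 8.5440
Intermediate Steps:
x = 43 (x = 7 + 36 = 43)
a(B) = -B
D = 404 (D = -1*43 - 1*(-447) = -43 + 447 = 404)
√(v(59, -278) + D) = √((-609 - 1*(-278)) + 404) = √((-609 + 278) + 404) = √(-331 + 404) = √73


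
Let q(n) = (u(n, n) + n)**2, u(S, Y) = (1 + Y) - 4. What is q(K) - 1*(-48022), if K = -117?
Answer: 104191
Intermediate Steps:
u(S, Y) = -3 + Y
q(n) = (-3 + 2*n)**2 (q(n) = ((-3 + n) + n)**2 = (-3 + 2*n)**2)
q(K) - 1*(-48022) = (-3 + 2*(-117))**2 - 1*(-48022) = (-3 - 234)**2 + 48022 = (-237)**2 + 48022 = 56169 + 48022 = 104191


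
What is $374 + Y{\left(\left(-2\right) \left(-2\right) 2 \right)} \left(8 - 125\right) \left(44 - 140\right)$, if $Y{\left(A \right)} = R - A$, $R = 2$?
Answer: $-67018$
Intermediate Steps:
$Y{\left(A \right)} = 2 - A$
$374 + Y{\left(\left(-2\right) \left(-2\right) 2 \right)} \left(8 - 125\right) \left(44 - 140\right) = 374 + \left(2 - \left(-2\right) \left(-2\right) 2\right) \left(8 - 125\right) \left(44 - 140\right) = 374 + \left(2 - 4 \cdot 2\right) \left(\left(-117\right) \left(-96\right)\right) = 374 + \left(2 - 8\right) 11232 = 374 - 67392 = -67018$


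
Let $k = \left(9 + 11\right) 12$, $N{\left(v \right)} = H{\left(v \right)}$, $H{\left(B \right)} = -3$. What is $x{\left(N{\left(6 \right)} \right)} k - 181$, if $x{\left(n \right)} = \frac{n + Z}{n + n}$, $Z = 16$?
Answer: $-701$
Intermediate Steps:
$N{\left(v \right)} = -3$
$k = 240$ ($k = 20 \cdot 12 = 240$)
$x{\left(n \right)} = \frac{16 + n}{2 n}$ ($x{\left(n \right)} = \frac{n + 16}{n + n} = \frac{16 + n}{2 n}$)
$x{\left(N{\left(6 \right)} \right)} k - 181 = \frac{16 - 3}{2 \left(-3\right)} 240 - 181 = \frac{1}{2} \left(- \frac{1}{3}\right) 13 \cdot 240 - 181 = \left(- \frac{13}{6}\right) 240 - 181 = -520 - 181 = -701$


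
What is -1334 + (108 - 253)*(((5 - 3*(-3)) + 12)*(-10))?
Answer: 36366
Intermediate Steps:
-1334 + (108 - 253)*(((5 - 3*(-3)) + 12)*(-10)) = -1334 - 145*((5 + 9) + 12)*(-10) = -1334 - 145*(14 + 12)*(-10) = -1334 - 3770*(-10) = -1334 - 145*(-260) = -1334 + 37700 = 36366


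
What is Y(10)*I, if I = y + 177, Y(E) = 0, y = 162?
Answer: 0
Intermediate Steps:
I = 339 (I = 162 + 177 = 339)
Y(10)*I = 0*339 = 0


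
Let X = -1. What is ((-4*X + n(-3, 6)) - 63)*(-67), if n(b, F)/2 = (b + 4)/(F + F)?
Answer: 23651/6 ≈ 3941.8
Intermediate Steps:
n(b, F) = (4 + b)/F (n(b, F) = 2*((b + 4)/(F + F)) = 2*((4 + b)/((2*F))) = 2*((4 + b)*(1/(2*F))) = 2*((4 + b)/(2*F)) = (4 + b)/F)
((-4*X + n(-3, 6)) - 63)*(-67) = ((-4*(-1) + (4 - 3)/6) - 63)*(-67) = ((4 + (⅙)*1) - 63)*(-67) = ((4 + ⅙) - 63)*(-67) = (25/6 - 63)*(-67) = -353/6*(-67) = 23651/6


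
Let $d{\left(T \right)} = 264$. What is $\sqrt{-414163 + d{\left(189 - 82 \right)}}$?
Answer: $i \sqrt{413899} \approx 643.35 i$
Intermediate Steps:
$\sqrt{-414163 + d{\left(189 - 82 \right)}} = \sqrt{-414163 + 264} = \sqrt{-413899} = i \sqrt{413899}$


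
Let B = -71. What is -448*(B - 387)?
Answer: 205184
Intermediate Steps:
-448*(B - 387) = -448*(-71 - 387) = -448*(-458) = 205184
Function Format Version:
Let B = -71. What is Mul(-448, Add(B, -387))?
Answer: 205184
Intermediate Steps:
Mul(-448, Add(B, -387)) = Mul(-448, Add(-71, -387)) = Mul(-448, -458) = 205184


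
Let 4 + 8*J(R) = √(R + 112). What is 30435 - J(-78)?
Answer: 60871/2 - √34/8 ≈ 30435.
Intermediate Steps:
J(R) = -½ + √(112 + R)/8 (J(R) = -½ + √(R + 112)/8 = -½ + √(112 + R)/8)
30435 - J(-78) = 30435 - (-½ + √(112 - 78)/8) = 30435 - (-½ + √34/8) = 30435 + (½ - √34/8) = 60871/2 - √34/8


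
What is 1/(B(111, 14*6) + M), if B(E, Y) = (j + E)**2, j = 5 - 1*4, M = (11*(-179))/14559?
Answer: 14559/182626127 ≈ 7.9720e-5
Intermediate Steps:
M = -1969/14559 (M = -1969*1/14559 = -1969/14559 ≈ -0.13524)
j = 1 (j = 5 - 4 = 1)
B(E, Y) = (1 + E)**2
1/(B(111, 14*6) + M) = 1/((1 + 111)**2 - 1969/14559) = 1/(112**2 - 1969/14559) = 1/(12544 - 1969/14559) = 1/(182626127/14559) = 14559/182626127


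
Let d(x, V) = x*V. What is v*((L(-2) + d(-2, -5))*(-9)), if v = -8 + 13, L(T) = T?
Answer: -360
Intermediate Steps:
d(x, V) = V*x
v = 5
v*((L(-2) + d(-2, -5))*(-9)) = 5*((-2 - 5*(-2))*(-9)) = 5*((-2 + 10)*(-9)) = 5*(8*(-9)) = 5*(-72) = -360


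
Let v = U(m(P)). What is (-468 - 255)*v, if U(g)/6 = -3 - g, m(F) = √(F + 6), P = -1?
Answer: 13014 + 4338*√5 ≈ 22714.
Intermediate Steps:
m(F) = √(6 + F)
U(g) = -18 - 6*g (U(g) = 6*(-3 - g) = -18 - 6*g)
v = -18 - 6*√5 (v = -18 - 6*√(6 - 1) = -18 - 6*√5 ≈ -31.416)
(-468 - 255)*v = (-468 - 255)*(-18 - 6*√5) = -723*(-18 - 6*√5) = 13014 + 4338*√5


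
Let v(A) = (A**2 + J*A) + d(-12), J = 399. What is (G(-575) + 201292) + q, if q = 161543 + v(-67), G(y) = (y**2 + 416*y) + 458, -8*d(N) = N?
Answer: 864951/2 ≈ 4.3248e+5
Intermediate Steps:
d(N) = -N/8
G(y) = 458 + y**2 + 416*y
v(A) = 3/2 + A**2 + 399*A (v(A) = (A**2 + 399*A) - 1/8*(-12) = (A**2 + 399*A) + 3/2 = 3/2 + A**2 + 399*A)
q = 278601/2 (q = 161543 + (3/2 + (-67)**2 + 399*(-67)) = 161543 + (3/2 + 4489 - 26733) = 161543 - 44485/2 = 278601/2 ≈ 1.3930e+5)
(G(-575) + 201292) + q = ((458 + (-575)**2 + 416*(-575)) + 201292) + 278601/2 = ((458 + 330625 - 239200) + 201292) + 278601/2 = (91883 + 201292) + 278601/2 = 293175 + 278601/2 = 864951/2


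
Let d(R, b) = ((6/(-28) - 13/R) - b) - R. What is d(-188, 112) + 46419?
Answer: 61187229/1316 ≈ 46495.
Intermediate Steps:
d(R, b) = -3/14 - R - b - 13/R (d(R, b) = ((6*(-1/28) - 13/R) - b) - R = ((-3/14 - 13/R) - b) - R = (-3/14 - b - 13/R) - R = -3/14 - R - b - 13/R)
d(-188, 112) + 46419 = (-3/14 - 1*(-188) - 1*112 - 13/(-188)) + 46419 = (-3/14 + 188 - 112 - 13*(-1/188)) + 46419 = (-3/14 + 188 - 112 + 13/188) + 46419 = 99825/1316 + 46419 = 61187229/1316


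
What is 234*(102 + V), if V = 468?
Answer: 133380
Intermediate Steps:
234*(102 + V) = 234*(102 + 468) = 234*570 = 133380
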